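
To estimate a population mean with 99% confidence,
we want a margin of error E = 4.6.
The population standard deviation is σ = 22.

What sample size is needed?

z_0.005 = 2.576
n = (z×σ/E)² = (2.576×22/4.6)²
n = 151.7824
Round up: n = 152

Answer: n = 152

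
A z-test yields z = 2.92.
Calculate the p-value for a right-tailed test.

For z = 2.92:
p = P(Z > 2.92) = 1 - Φ(2.92) = 0.0018

Answer: p-value ≈ 0.0018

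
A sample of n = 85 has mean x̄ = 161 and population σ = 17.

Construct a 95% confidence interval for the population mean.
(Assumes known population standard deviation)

Confidence level: 95%, α = 0.05
z_0.025 = 1.960
SE = σ/√n = 17/√85 = 1.8439
Margin of error = 1.960 × 1.8439 = 3.6140
CI: x̄ ± margin = 161 ± 3.6140
CI: (157.3860, 164.6140)

Answer: (157.3860, 164.6140)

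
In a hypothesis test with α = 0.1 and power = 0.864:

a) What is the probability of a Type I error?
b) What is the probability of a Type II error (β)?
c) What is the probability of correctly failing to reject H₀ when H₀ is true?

Answer: a) 0.1, b) 0.136, c) 0.9

Derivation:
a) Type I error probability = α = 0.1
b) Power = P(reject H₀ | H₁ true) = 1 - β = 0.864, so Type II error probability = β = 1 - Power = 0.136
c) P(fail to reject H₀ | H₀ true) = 1 - α = 0.9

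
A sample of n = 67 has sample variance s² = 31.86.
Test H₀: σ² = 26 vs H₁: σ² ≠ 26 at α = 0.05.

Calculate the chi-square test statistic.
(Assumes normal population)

Answer: χ² = 80.8754, fail to reject H₀

Derivation:
df = n - 1 = 66
χ² = (n-1)s²/σ₀² = 66×31.86/26 = 80.8754
Critical values: χ²_{0.975,66} = 45.431, χ²_{0.025,66} = 90.349
Rejection region: χ² < 45.431 or χ² > 90.349
Decision: fail to reject H₀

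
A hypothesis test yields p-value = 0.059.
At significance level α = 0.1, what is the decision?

Compare p-value to α:
0.059 < 0.1
Decision: reject H₀

Answer: reject H₀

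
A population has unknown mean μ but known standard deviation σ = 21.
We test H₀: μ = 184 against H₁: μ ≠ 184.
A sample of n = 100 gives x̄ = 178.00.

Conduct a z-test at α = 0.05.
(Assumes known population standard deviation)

Standard error: SE = σ/√n = 21/√100 = 2.1000
z-statistic: z = (x̄ - μ₀)/SE = (178.00 - 184)/2.1000 = -2.8571
Critical value: ±1.960
p-value = 0.0043
Decision: reject H₀

Answer: z = -2.8571, reject H₀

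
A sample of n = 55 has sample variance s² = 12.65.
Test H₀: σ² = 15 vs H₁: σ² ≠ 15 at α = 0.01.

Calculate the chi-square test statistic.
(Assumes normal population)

df = n - 1 = 54
χ² = (n-1)s²/σ₀² = 54×12.65/15 = 45.5400
Critical values: χ²_{0.995,54} = 30.981, χ²_{0.005,54} = 84.502
Rejection region: χ² < 30.981 or χ² > 84.502
Decision: fail to reject H₀

Answer: χ² = 45.5400, fail to reject H₀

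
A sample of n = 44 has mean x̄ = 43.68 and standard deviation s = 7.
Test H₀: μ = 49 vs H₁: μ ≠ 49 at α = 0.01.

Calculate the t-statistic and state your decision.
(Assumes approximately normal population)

df = n - 1 = 43
SE = s/√n = 7/√44 = 1.0553
t = (x̄ - μ₀)/SE = (43.68 - 49)/1.0553 = -5.0412
Critical value: t_{0.005,43} = ±2.695
p-value < 0.0001
Decision: reject H₀

Answer: t = -5.0412, reject H₀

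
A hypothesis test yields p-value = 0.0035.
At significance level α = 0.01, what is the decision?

Compare p-value to α:
0.0035 < 0.01
Decision: reject H₀

Answer: reject H₀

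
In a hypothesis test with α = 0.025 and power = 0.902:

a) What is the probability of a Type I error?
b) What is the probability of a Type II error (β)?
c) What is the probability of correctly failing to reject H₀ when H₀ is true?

Answer: a) 0.025, b) 0.098, c) 0.975

Derivation:
a) Type I error probability = α = 0.025
b) Power = P(reject H₀ | H₁ true) = 1 - β = 0.902, so Type II error probability = β = 1 - Power = 0.098
c) P(fail to reject H₀ | H₀ true) = 1 - α = 0.975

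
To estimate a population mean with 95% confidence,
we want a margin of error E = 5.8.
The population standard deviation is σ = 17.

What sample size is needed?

Answer: n = 34

Derivation:
z_0.025 = 1.960
n = (z×σ/E)² = (1.960×17/5.8)²
n = 33.0030
Round up: n = 34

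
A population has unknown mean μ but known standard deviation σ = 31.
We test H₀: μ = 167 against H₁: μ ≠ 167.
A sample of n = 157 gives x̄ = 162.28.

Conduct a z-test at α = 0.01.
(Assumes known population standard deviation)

Standard error: SE = σ/√n = 31/√157 = 2.4741
z-statistic: z = (x̄ - μ₀)/SE = (162.28 - 167)/2.4741 = -1.9078
Critical value: ±2.576
p-value = 0.0564
Decision: fail to reject H₀

Answer: z = -1.9078, fail to reject H₀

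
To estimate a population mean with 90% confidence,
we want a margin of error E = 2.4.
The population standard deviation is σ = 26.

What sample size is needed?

Answer: n = 318

Derivation:
z_0.05 = 1.645
n = (z×σ/E)² = (1.645×26/2.4)²
n = 317.5821
Round up: n = 318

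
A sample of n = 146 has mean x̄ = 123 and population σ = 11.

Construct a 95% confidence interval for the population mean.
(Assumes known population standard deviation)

Answer: (121.2156, 124.7844)

Derivation:
Confidence level: 95%, α = 0.05
z_0.025 = 1.960
SE = σ/√n = 11/√146 = 0.9104
Margin of error = 1.960 × 0.9104 = 1.7844
CI: x̄ ± margin = 123 ± 1.7844
CI: (121.2156, 124.7844)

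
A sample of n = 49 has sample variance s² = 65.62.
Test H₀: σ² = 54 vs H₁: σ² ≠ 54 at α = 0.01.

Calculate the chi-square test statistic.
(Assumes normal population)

df = n - 1 = 48
χ² = (n-1)s²/σ₀² = 48×65.62/54 = 58.3289
Critical values: χ²_{0.995,48} = 26.511, χ²_{0.005,48} = 76.969
Rejection region: χ² < 26.511 or χ² > 76.969
Decision: fail to reject H₀

Answer: χ² = 58.3289, fail to reject H₀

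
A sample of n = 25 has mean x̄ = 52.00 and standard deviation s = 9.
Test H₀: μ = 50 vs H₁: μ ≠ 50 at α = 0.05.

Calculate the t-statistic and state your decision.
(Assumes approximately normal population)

Answer: t = 1.1111, fail to reject H₀

Derivation:
df = n - 1 = 24
SE = s/√n = 9/√25 = 1.8000
t = (x̄ - μ₀)/SE = (52.00 - 50)/1.8000 = 1.1111
Critical value: t_{0.025,24} = ±2.064
p-value ≈ 0.2775
Decision: fail to reject H₀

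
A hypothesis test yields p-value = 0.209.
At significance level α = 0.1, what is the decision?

Answer: fail to reject H₀

Derivation:
Compare p-value to α:
0.209 ≥ 0.1
Decision: fail to reject H₀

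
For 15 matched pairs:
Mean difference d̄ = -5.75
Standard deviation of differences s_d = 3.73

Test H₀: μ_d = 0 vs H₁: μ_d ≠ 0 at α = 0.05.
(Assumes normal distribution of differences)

df = n - 1 = 14
SE = s_d/√n = 3.73/√15 = 0.9631
t = d̄/SE = -5.75/0.9631 = -5.9703
Critical value: t_{0.025,14} = ±2.145
p-value < 0.0001
Decision: reject H₀

Answer: t = -5.9703, reject H₀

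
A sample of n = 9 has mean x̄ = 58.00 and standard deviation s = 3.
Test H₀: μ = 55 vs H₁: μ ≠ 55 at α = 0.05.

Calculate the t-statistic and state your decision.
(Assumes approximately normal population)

Answer: t = 3.0000, reject H₀

Derivation:
df = n - 1 = 8
SE = s/√n = 3/√9 = 1.0000
t = (x̄ - μ₀)/SE = (58.00 - 55)/1.0000 = 3.0000
Critical value: t_{0.025,8} = ±2.306
p-value ≈ 0.0171
Decision: reject H₀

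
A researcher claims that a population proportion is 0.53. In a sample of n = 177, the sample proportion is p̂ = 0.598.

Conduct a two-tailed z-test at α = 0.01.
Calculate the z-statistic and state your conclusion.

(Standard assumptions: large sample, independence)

H₀: p = 0.53, H₁: p ≠ 0.53
Standard error: SE = √(p₀(1-p₀)/n) = √(0.53×0.47/177) = 0.037515
z-statistic: z = (p̂ - p₀)/SE = (0.598 - 0.53)/0.037515 = 1.8126
Critical value: z_0.005 = ±2.576
p-value = 0.0699
Decision: fail to reject H₀ at α = 0.01

Answer: z = 1.8126, fail to reject H₀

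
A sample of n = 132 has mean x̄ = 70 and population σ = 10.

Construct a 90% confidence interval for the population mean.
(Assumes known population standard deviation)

Confidence level: 90%, α = 0.1
z_0.05 = 1.645
SE = σ/√n = 10/√132 = 0.8704
Margin of error = 1.645 × 0.8704 = 1.4318
CI: x̄ ± margin = 70 ± 1.4318
CI: (68.5682, 71.4318)

Answer: (68.5682, 71.4318)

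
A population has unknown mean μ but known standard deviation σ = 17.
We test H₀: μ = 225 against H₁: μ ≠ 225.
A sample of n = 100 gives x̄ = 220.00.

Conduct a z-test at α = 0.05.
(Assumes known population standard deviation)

Answer: z = -2.9412, reject H₀

Derivation:
Standard error: SE = σ/√n = 17/√100 = 1.7000
z-statistic: z = (x̄ - μ₀)/SE = (220.00 - 225)/1.7000 = -2.9412
Critical value: ±1.960
p-value = 0.0033
Decision: reject H₀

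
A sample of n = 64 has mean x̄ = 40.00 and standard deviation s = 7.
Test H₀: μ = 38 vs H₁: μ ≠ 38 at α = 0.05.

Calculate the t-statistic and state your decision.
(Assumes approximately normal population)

df = n - 1 = 63
SE = s/√n = 7/√64 = 0.8750
t = (x̄ - μ₀)/SE = (40.00 - 38)/0.8750 = 2.2857
Critical value: t_{0.025,63} = ±1.998
p-value ≈ 0.0256
Decision: reject H₀

Answer: t = 2.2857, reject H₀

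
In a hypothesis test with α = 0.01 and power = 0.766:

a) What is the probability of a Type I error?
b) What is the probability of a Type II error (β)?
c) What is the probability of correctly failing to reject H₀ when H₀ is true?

a) Type I error probability = α = 0.01
b) Power = P(reject H₀ | H₁ true) = 1 - β = 0.766, so Type II error probability = β = 1 - Power = 0.234
c) P(fail to reject H₀ | H₀ true) = 1 - α = 0.99

Answer: a) 0.01, b) 0.234, c) 0.99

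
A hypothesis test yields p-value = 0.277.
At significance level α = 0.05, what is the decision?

Compare p-value to α:
0.277 ≥ 0.05
Decision: fail to reject H₀

Answer: fail to reject H₀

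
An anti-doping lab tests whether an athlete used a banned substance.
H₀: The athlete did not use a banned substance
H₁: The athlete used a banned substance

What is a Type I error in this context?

Answer: Falsely accusing a clean athlete of doping

Derivation:
A Type I error (probability α) occurs when we reject a true H₀.
A Type II error (probability β) occurs when we fail to reject a false H₀.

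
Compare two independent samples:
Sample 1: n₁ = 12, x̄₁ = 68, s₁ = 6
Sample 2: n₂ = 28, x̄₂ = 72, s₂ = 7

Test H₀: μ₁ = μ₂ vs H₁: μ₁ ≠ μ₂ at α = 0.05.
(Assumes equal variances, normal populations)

Pooled variance: s²_p = [11×6² + 27×7²]/(38) = 45.2368
s_p = 6.7258
SE = s_p×√(1/n₁ + 1/n₂) = 6.7258×√(1/12 + 1/28) = 2.3206
t = (x̄₁ - x̄₂)/SE = (68 - 72)/2.3206 = -1.7237
df = 38, t-critical = ±2.024
Decision: fail to reject H₀

Answer: t = -1.7237, fail to reject H₀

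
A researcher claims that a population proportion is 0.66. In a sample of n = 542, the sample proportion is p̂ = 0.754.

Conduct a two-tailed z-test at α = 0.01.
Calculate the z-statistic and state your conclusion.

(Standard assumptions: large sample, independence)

Answer: z = 4.6196, reject H₀

Derivation:
H₀: p = 0.66, H₁: p ≠ 0.66
Standard error: SE = √(p₀(1-p₀)/n) = √(0.66×0.34/542) = 0.020348
z-statistic: z = (p̂ - p₀)/SE = (0.754 - 0.66)/0.020348 = 4.6196
Critical value: z_0.005 = ±2.576
p-value < 0.0001
Decision: reject H₀ at α = 0.01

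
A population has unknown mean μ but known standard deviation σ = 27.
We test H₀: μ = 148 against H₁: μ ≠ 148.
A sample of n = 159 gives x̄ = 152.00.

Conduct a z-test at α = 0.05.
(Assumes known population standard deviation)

Standard error: SE = σ/√n = 27/√159 = 2.1412
z-statistic: z = (x̄ - μ₀)/SE = (152.00 - 148)/2.1412 = 1.8681
Critical value: ±1.960
p-value = 0.0617
Decision: fail to reject H₀

Answer: z = 1.8681, fail to reject H₀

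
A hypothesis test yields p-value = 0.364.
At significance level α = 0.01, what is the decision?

Compare p-value to α:
0.364 ≥ 0.01
Decision: fail to reject H₀

Answer: fail to reject H₀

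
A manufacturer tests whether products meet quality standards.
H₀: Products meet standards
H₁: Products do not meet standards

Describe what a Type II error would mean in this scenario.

Type I error: rejecting H₀ when it is actually true (false positive).
Type II error: failing to reject H₀ when H₁ is actually true (false negative).

Answer: Accepting products as meeting standards when they don't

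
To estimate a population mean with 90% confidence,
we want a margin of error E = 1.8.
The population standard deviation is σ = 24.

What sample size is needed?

z_0.05 = 1.645
n = (z×σ/E)² = (1.645×24/1.8)²
n = 481.0711
Round up: n = 482

Answer: n = 482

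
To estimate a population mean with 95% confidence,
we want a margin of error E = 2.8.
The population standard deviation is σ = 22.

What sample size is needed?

z_0.025 = 1.960
n = (z×σ/E)² = (1.960×22/2.8)²
n = 237.1600
Round up: n = 238

Answer: n = 238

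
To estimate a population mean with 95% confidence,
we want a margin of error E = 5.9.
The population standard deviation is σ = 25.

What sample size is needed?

Answer: n = 69

Derivation:
z_0.025 = 1.960
n = (z×σ/E)² = (1.960×25/5.9)²
n = 68.9744
Round up: n = 69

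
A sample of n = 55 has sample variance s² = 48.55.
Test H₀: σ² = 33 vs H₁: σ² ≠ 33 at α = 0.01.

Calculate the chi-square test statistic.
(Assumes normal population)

df = n - 1 = 54
χ² = (n-1)s²/σ₀² = 54×48.55/33 = 79.4455
Critical values: χ²_{0.995,54} = 30.981, χ²_{0.005,54} = 84.502
Rejection region: χ² < 30.981 or χ² > 84.502
Decision: fail to reject H₀

Answer: χ² = 79.4455, fail to reject H₀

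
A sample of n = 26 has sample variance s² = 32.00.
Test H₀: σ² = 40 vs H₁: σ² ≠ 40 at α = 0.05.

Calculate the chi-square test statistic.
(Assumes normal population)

Answer: χ² = 20.0000, fail to reject H₀

Derivation:
df = n - 1 = 25
χ² = (n-1)s²/σ₀² = 25×32.00/40 = 20.0000
Critical values: χ²_{0.975,25} = 13.120, χ²_{0.025,25} = 40.646
Rejection region: χ² < 13.120 or χ² > 40.646
Decision: fail to reject H₀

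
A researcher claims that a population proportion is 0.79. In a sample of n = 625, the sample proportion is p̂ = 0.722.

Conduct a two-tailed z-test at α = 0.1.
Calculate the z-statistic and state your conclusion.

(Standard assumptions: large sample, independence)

H₀: p = 0.79, H₁: p ≠ 0.79
Standard error: SE = √(p₀(1-p₀)/n) = √(0.79×0.21/625) = 0.016292
z-statistic: z = (p̂ - p₀)/SE = (0.722 - 0.79)/0.016292 = -4.1738
Critical value: z_0.05 = ±1.645
p-value < 0.0001
Decision: reject H₀ at α = 0.1

Answer: z = -4.1738, reject H₀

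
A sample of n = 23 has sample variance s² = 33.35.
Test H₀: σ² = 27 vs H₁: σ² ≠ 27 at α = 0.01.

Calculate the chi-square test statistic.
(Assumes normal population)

Answer: χ² = 27.1741, fail to reject H₀

Derivation:
df = n - 1 = 22
χ² = (n-1)s²/σ₀² = 22×33.35/27 = 27.1741
Critical values: χ²_{0.995,22} = 8.643, χ²_{0.005,22} = 42.796
Rejection region: χ² < 8.643 or χ² > 42.796
Decision: fail to reject H₀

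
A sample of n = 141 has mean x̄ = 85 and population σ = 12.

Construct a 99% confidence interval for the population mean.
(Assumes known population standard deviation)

Answer: (82.3967, 87.6033)

Derivation:
Confidence level: 99%, α = 0.01
z_0.005 = 2.576
SE = σ/√n = 12/√141 = 1.0106
Margin of error = 2.576 × 1.0106 = 2.6033
CI: x̄ ± margin = 85 ± 2.6033
CI: (82.3967, 87.6033)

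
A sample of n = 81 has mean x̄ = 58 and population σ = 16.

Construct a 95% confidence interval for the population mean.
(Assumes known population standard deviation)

Answer: (54.5155, 61.4845)

Derivation:
Confidence level: 95%, α = 0.05
z_0.025 = 1.960
SE = σ/√n = 16/√81 = 1.7778
Margin of error = 1.960 × 1.7778 = 3.4845
CI: x̄ ± margin = 58 ± 3.4845
CI: (54.5155, 61.4845)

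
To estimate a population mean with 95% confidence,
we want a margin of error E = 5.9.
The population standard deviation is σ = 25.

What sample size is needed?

z_0.025 = 1.960
n = (z×σ/E)² = (1.960×25/5.9)²
n = 68.9744
Round up: n = 69

Answer: n = 69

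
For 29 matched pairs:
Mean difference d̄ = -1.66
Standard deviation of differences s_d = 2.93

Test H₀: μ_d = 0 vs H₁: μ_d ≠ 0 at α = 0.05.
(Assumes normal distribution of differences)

df = n - 1 = 28
SE = s_d/√n = 2.93/√29 = 0.5441
t = d̄/SE = -1.66/0.5441 = -3.0509
Critical value: t_{0.025,28} = ±2.048
p-value ≈ 0.0050
Decision: reject H₀

Answer: t = -3.0509, reject H₀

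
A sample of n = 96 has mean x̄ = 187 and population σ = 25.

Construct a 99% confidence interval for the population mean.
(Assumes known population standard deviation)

Answer: (180.4271, 193.5729)

Derivation:
Confidence level: 99%, α = 0.01
z_0.005 = 2.576
SE = σ/√n = 25/√96 = 2.5516
Margin of error = 2.576 × 2.5516 = 6.5729
CI: x̄ ± margin = 187 ± 6.5729
CI: (180.4271, 193.5729)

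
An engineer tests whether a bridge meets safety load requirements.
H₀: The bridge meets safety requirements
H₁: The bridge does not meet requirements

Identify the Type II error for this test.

Answer: Declaring an unsafe bridge to be safe

Derivation:
Type I error: rejecting H₀ when it is actually true (false positive).
Type II error: failing to reject H₀ when H₁ is actually true (false negative).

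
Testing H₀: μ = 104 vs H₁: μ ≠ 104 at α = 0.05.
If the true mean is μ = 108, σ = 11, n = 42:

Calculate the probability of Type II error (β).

SE = σ/√n = 11/√42 = 1.6973
Critical values: μ₀ ± z_0.025×SE = 104 ± 1.960×1.6973
Acceptance region: (100.6733, 107.3267)
Under H₁ (μ = 108): z_high = (107.3267 - 108)/1.6973 = -0.3967, z_low = (100.6733 - 108)/1.6973 = -4.3167
β = P(not reject | H₁) = Φ(-0.3967) - Φ(-4.3167) ≈ 0.3458

Answer: β ≈ 0.3458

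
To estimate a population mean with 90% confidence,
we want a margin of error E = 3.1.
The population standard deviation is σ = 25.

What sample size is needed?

Answer: n = 176

Derivation:
z_0.05 = 1.645
n = (z×σ/E)² = (1.645×25/3.1)²
n = 175.9902
Round up: n = 176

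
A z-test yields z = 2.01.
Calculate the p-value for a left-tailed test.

Answer: p-value ≈ 0.9778

Derivation:
For z = 2.01:
p = P(Z < 2.01) = Φ(2.01) = 0.9778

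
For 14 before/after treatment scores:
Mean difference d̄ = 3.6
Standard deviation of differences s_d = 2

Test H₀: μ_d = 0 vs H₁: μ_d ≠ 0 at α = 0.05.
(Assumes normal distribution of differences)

df = n - 1 = 13
SE = s_d/√n = 2/√14 = 0.5345
t = d̄/SE = 3.6/0.5345 = 6.7353
Critical value: t_{0.025,13} = ±2.160
p-value < 0.0001
Decision: reject H₀

Answer: t = 6.7353, reject H₀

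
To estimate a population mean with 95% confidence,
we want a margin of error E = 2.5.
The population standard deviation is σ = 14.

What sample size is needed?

z_0.025 = 1.960
n = (z×σ/E)² = (1.960×14/2.5)²
n = 120.4726
Round up: n = 121

Answer: n = 121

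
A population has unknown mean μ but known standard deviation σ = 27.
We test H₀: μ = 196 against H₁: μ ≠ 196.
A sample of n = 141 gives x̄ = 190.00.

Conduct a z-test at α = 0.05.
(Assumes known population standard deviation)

Answer: z = -2.6388, reject H₀

Derivation:
Standard error: SE = σ/√n = 27/√141 = 2.2738
z-statistic: z = (x̄ - μ₀)/SE = (190.00 - 196)/2.2738 = -2.6388
Critical value: ±1.960
p-value = 0.0083
Decision: reject H₀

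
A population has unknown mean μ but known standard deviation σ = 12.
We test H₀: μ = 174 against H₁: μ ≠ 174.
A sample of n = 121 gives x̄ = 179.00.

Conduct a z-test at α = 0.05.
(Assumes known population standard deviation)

Answer: z = 4.5834, reject H₀

Derivation:
Standard error: SE = σ/√n = 12/√121 = 1.0909
z-statistic: z = (x̄ - μ₀)/SE = (179.00 - 174)/1.0909 = 4.5834
Critical value: ±1.960
p-value < 0.0001
Decision: reject H₀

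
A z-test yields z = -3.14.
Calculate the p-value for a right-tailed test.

Answer: p-value ≈ 0.9992

Derivation:
For z = -3.14:
p = P(Z > -3.14) = 1 - Φ(-3.14) = 0.9992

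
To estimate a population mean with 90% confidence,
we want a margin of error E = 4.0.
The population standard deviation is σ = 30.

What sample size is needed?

z_0.05 = 1.645
n = (z×σ/E)² = (1.645×30/4.0)²
n = 152.2139
Round up: n = 153

Answer: n = 153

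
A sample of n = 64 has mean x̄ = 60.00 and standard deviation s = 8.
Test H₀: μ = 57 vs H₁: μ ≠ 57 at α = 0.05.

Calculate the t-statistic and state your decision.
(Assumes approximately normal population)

Answer: t = 3.0000, reject H₀

Derivation:
df = n - 1 = 63
SE = s/√n = 8/√64 = 1.0000
t = (x̄ - μ₀)/SE = (60.00 - 57)/1.0000 = 3.0000
Critical value: t_{0.025,63} = ±1.998
p-value ≈ 0.0039
Decision: reject H₀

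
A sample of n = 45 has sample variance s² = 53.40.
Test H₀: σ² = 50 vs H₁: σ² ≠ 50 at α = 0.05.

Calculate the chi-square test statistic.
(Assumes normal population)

df = n - 1 = 44
χ² = (n-1)s²/σ₀² = 44×53.40/50 = 46.9920
Critical values: χ²_{0.975,44} = 27.575, χ²_{0.025,44} = 64.201
Rejection region: χ² < 27.575 or χ² > 64.201
Decision: fail to reject H₀

Answer: χ² = 46.9920, fail to reject H₀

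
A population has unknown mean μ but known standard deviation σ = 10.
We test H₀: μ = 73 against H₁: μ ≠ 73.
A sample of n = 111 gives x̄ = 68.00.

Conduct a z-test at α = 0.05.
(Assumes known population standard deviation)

Answer: z = -5.2676, reject H₀

Derivation:
Standard error: SE = σ/√n = 10/√111 = 0.9492
z-statistic: z = (x̄ - μ₀)/SE = (68.00 - 73)/0.9492 = -5.2676
Critical value: ±1.960
p-value < 0.0001
Decision: reject H₀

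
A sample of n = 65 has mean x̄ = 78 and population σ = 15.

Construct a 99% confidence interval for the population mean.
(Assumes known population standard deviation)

Answer: (73.2074, 82.7926)

Derivation:
Confidence level: 99%, α = 0.01
z_0.005 = 2.576
SE = σ/√n = 15/√65 = 1.8605
Margin of error = 2.576 × 1.8605 = 4.7926
CI: x̄ ± margin = 78 ± 4.7926
CI: (73.2074, 82.7926)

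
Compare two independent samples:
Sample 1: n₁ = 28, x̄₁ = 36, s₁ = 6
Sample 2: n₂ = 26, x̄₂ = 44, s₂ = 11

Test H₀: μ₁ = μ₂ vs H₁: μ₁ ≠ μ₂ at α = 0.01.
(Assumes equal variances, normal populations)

Pooled variance: s²_p = [27×6² + 25×11²]/(52) = 76.8654
s_p = 8.7673
SE = s_p×√(1/n₁ + 1/n₂) = 8.7673×√(1/28 + 1/26) = 2.3878
t = (x̄₁ - x̄₂)/SE = (36 - 44)/2.3878 = -3.3504
df = 52, t-critical = ±2.674
Decision: reject H₀

Answer: t = -3.3504, reject H₀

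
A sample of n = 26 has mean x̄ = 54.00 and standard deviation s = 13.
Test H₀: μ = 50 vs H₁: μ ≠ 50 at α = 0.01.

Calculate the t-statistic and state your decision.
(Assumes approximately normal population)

Answer: t = 1.5689, fail to reject H₀

Derivation:
df = n - 1 = 25
SE = s/√n = 13/√26 = 2.5495
t = (x̄ - μ₀)/SE = (54.00 - 50)/2.5495 = 1.5689
Critical value: t_{0.005,25} = ±2.787
p-value ≈ 0.1292
Decision: fail to reject H₀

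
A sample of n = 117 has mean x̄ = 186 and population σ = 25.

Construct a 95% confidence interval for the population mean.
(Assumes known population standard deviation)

Answer: (181.4699, 190.5301)

Derivation:
Confidence level: 95%, α = 0.05
z_0.025 = 1.960
SE = σ/√n = 25/√117 = 2.3113
Margin of error = 1.960 × 2.3113 = 4.5301
CI: x̄ ± margin = 186 ± 4.5301
CI: (181.4699, 190.5301)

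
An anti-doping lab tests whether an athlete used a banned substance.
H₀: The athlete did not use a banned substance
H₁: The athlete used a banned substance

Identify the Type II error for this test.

Type I error: rejecting H₀ when it is actually true (false positive).
Type II error: failing to reject H₀ when H₁ is actually true (false negative).

Answer: Failing to detect doping in an athlete who used a banned substance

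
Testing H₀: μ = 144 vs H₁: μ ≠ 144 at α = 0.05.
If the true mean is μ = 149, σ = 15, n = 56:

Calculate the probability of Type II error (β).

Answer: β ≈ 0.2965

Derivation:
SE = σ/√n = 15/√56 = 2.0045
Critical values: μ₀ ± z_0.025×SE = 144 ± 1.960×2.0045
Acceptance region: (140.0712, 147.9288)
Under H₁ (μ = 149): z_high = (147.9288 - 149)/2.0045 = -0.5344, z_low = (140.0712 - 149)/2.0045 = -4.4544
β = P(not reject | H₁) = Φ(-0.5344) - Φ(-4.4544) ≈ 0.2965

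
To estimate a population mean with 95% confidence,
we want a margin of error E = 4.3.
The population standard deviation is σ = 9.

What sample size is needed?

Answer: n = 17

Derivation:
z_0.025 = 1.960
n = (z×σ/E)² = (1.960×9/4.3)²
n = 16.8291
Round up: n = 17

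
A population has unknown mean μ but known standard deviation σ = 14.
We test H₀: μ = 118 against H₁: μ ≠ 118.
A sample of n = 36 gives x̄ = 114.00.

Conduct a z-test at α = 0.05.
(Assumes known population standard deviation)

Standard error: SE = σ/√n = 14/√36 = 2.3333
z-statistic: z = (x̄ - μ₀)/SE = (114.00 - 118)/2.3333 = -1.7143
Critical value: ±1.960
p-value = 0.0865
Decision: fail to reject H₀

Answer: z = -1.7143, fail to reject H₀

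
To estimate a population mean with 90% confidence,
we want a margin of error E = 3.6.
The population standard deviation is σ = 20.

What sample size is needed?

z_0.05 = 1.645
n = (z×σ/E)² = (1.645×20/3.6)²
n = 83.5193
Round up: n = 84

Answer: n = 84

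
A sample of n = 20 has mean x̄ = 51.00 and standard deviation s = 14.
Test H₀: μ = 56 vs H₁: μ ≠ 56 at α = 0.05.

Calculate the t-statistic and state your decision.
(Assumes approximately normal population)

df = n - 1 = 19
SE = s/√n = 14/√20 = 3.1305
t = (x̄ - μ₀)/SE = (51.00 - 56)/3.1305 = -1.5972
Critical value: t_{0.025,19} = ±2.093
p-value ≈ 0.1267
Decision: fail to reject H₀

Answer: t = -1.5972, fail to reject H₀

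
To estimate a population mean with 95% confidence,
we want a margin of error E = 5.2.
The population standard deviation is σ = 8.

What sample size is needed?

z_0.025 = 1.960
n = (z×σ/E)² = (1.960×8/5.2)²
n = 9.0925
Round up: n = 10

Answer: n = 10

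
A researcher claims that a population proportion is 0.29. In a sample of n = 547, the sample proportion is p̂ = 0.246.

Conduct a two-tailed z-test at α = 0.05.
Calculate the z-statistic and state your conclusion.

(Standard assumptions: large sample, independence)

Answer: z = -2.2679, reject H₀

Derivation:
H₀: p = 0.29, H₁: p ≠ 0.29
Standard error: SE = √(p₀(1-p₀)/n) = √(0.29×0.71/547) = 0.019401
z-statistic: z = (p̂ - p₀)/SE = (0.246 - 0.29)/0.019401 = -2.2679
Critical value: z_0.025 = ±1.960
p-value = 0.0233
Decision: reject H₀ at α = 0.05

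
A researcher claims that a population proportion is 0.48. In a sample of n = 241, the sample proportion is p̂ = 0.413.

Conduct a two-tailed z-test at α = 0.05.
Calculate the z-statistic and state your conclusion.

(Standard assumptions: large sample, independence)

H₀: p = 0.48, H₁: p ≠ 0.48
Standard error: SE = √(p₀(1-p₀)/n) = √(0.48×0.52/241) = 0.032182
z-statistic: z = (p̂ - p₀)/SE = (0.413 - 0.48)/0.032182 = -2.0819
Critical value: z_0.025 = ±1.960
p-value = 0.0374
Decision: reject H₀ at α = 0.05

Answer: z = -2.0819, reject H₀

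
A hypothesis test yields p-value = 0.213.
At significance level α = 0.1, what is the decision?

Compare p-value to α:
0.213 ≥ 0.1
Decision: fail to reject H₀

Answer: fail to reject H₀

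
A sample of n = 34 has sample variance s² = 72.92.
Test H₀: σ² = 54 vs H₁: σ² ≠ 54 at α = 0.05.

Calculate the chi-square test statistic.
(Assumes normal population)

df = n - 1 = 33
χ² = (n-1)s²/σ₀² = 33×72.92/54 = 44.5622
Critical values: χ²_{0.975,33} = 19.047, χ²_{0.025,33} = 50.725
Rejection region: χ² < 19.047 or χ² > 50.725
Decision: fail to reject H₀

Answer: χ² = 44.5622, fail to reject H₀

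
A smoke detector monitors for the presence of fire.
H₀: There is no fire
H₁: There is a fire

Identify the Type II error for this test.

Answer: The alarm fails to sound when there actually is a fire

Derivation:
Type I error: rejecting H₀ when it is actually true (false positive).
Type II error: failing to reject H₀ when H₁ is actually true (false negative).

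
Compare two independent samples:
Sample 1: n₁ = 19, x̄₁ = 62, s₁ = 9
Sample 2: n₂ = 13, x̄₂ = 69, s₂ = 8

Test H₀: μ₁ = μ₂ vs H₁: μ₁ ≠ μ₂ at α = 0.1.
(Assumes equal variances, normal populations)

Pooled variance: s²_p = [18×9² + 12×8²]/(30) = 74.2000
s_p = 8.6139
SE = s_p×√(1/n₁ + 1/n₂) = 8.6139×√(1/19 + 1/13) = 3.1005
t = (x̄₁ - x̄₂)/SE = (62 - 69)/3.1005 = -2.2577
df = 30, t-critical = ±1.697
Decision: reject H₀

Answer: t = -2.2577, reject H₀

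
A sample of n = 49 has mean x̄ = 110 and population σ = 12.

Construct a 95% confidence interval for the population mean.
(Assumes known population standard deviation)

Answer: (106.6400, 113.3600)

Derivation:
Confidence level: 95%, α = 0.05
z_0.025 = 1.960
SE = σ/√n = 12/√49 = 1.7143
Margin of error = 1.960 × 1.7143 = 3.3600
CI: x̄ ± margin = 110 ± 3.3600
CI: (106.6400, 113.3600)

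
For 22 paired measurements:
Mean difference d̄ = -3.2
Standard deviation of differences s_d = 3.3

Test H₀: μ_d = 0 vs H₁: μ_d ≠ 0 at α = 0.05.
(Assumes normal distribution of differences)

df = n - 1 = 21
SE = s_d/√n = 3.3/√22 = 0.7036
t = d̄/SE = -3.2/0.7036 = -4.5480
Critical value: t_{0.025,21} = ±2.080
p-value ≈ 0.0002
Decision: reject H₀

Answer: t = -4.5480, reject H₀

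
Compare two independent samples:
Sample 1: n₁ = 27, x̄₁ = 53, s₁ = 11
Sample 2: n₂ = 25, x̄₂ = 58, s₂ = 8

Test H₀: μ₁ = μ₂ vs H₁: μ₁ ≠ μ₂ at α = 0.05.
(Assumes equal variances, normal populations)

Pooled variance: s²_p = [26×11² + 24×8²]/(50) = 93.6400
s_p = 9.6768
SE = s_p×√(1/n₁ + 1/n₂) = 9.6768×√(1/27 + 1/25) = 2.6858
t = (x̄₁ - x̄₂)/SE = (53 - 58)/2.6858 = -1.8616
df = 50, t-critical = ±2.009
Decision: fail to reject H₀

Answer: t = -1.8616, fail to reject H₀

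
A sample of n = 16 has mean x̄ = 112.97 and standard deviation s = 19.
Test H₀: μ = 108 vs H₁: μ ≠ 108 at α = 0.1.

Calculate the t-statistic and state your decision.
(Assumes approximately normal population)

df = n - 1 = 15
SE = s/√n = 19/√16 = 4.7500
t = (x̄ - μ₀)/SE = (112.97 - 108)/4.7500 = 1.0463
Critical value: t_{0.05,15} = ±1.753
p-value ≈ 0.3120
Decision: fail to reject H₀

Answer: t = 1.0463, fail to reject H₀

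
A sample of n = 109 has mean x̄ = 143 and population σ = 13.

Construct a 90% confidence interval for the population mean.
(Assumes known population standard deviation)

Confidence level: 90%, α = 0.1
z_0.05 = 1.645
SE = σ/√n = 13/√109 = 1.2452
Margin of error = 1.645 × 1.2452 = 2.0484
CI: x̄ ± margin = 143 ± 2.0484
CI: (140.9516, 145.0484)

Answer: (140.9516, 145.0484)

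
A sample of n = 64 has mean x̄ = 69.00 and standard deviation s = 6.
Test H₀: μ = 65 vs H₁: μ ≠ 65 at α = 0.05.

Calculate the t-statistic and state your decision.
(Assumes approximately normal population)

df = n - 1 = 63
SE = s/√n = 6/√64 = 0.7500
t = (x̄ - μ₀)/SE = (69.00 - 65)/0.7500 = 5.3333
Critical value: t_{0.025,63} = ±1.998
p-value < 0.0001
Decision: reject H₀

Answer: t = 5.3333, reject H₀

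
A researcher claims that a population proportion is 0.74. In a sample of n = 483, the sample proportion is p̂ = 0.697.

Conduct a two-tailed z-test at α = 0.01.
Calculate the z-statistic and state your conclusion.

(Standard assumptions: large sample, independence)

H₀: p = 0.74, H₁: p ≠ 0.74
Standard error: SE = √(p₀(1-p₀)/n) = √(0.74×0.26/483) = 0.019959
z-statistic: z = (p̂ - p₀)/SE = (0.697 - 0.74)/0.019959 = -2.1544
Critical value: z_0.005 = ±2.576
p-value = 0.0312
Decision: fail to reject H₀ at α = 0.01

Answer: z = -2.1544, fail to reject H₀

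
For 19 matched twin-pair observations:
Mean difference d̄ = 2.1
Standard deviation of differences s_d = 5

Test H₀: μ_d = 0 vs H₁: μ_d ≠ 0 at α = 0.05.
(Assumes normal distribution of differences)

df = n - 1 = 18
SE = s_d/√n = 5/√19 = 1.1471
t = d̄/SE = 2.1/1.1471 = 1.8307
Critical value: t_{0.025,18} = ±2.101
p-value ≈ 0.0838
Decision: fail to reject H₀

Answer: t = 1.8307, fail to reject H₀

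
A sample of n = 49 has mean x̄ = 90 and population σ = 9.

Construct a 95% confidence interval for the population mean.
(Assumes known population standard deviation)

Confidence level: 95%, α = 0.05
z_0.025 = 1.960
SE = σ/√n = 9/√49 = 1.2857
Margin of error = 1.960 × 1.2857 = 2.5200
CI: x̄ ± margin = 90 ± 2.5200
CI: (87.4800, 92.5200)

Answer: (87.4800, 92.5200)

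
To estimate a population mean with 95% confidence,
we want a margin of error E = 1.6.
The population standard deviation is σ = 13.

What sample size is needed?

z_0.025 = 1.960
n = (z×σ/E)² = (1.960×13/1.6)²
n = 253.6056
Round up: n = 254

Answer: n = 254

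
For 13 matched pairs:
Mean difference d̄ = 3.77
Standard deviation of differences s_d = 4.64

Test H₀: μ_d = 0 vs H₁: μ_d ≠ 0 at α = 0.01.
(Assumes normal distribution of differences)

df = n - 1 = 12
SE = s_d/√n = 4.64/√13 = 1.2869
t = d̄/SE = 3.77/1.2869 = 2.9295
Critical value: t_{0.005,12} = ±3.055
p-value ≈ 0.0126
Decision: fail to reject H₀

Answer: t = 2.9295, fail to reject H₀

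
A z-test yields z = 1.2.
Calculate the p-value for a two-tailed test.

For z = 1.2:
p = 2×P(Z > |1.2|) = 2×(1 - Φ(1.2)) = 0.2301

Answer: p-value ≈ 0.2301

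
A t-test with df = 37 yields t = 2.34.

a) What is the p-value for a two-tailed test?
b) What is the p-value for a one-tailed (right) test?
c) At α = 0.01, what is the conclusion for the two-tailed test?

Answer: a) 0.0248, b) 0.0124, c) fail to reject H₀

Derivation:
Using t-distribution with df = 37:
a) Two-tailed: p = 2×P(T > 2.34) = 0.0248
b) One-tailed: p = P(T > 2.34) = 0.0124
c) 0.0248 ≥ 0.01, fail to reject H₀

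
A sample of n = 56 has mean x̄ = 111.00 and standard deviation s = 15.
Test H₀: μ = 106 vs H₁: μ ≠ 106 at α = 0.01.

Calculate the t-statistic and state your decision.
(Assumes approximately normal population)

Answer: t = 2.4944, fail to reject H₀

Derivation:
df = n - 1 = 55
SE = s/√n = 15/√56 = 2.0045
t = (x̄ - μ₀)/SE = (111.00 - 106)/2.0045 = 2.4944
Critical value: t_{0.005,55} = ±2.668
p-value ≈ 0.0157
Decision: fail to reject H₀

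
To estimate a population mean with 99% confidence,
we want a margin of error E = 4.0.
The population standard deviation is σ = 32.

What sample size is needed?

Answer: n = 425

Derivation:
z_0.005 = 2.576
n = (z×σ/E)² = (2.576×32/4.0)²
n = 424.6897
Round up: n = 425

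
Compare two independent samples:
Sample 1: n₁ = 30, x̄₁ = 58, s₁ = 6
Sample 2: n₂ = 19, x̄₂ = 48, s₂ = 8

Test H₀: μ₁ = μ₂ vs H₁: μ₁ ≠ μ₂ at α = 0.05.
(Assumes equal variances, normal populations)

Answer: t = 4.9895, reject H₀

Derivation:
Pooled variance: s²_p = [29×6² + 18×8²]/(47) = 46.7234
s_p = 6.8355
SE = s_p×√(1/n₁ + 1/n₂) = 6.8355×√(1/30 + 1/19) = 2.0042
t = (x̄₁ - x̄₂)/SE = (58 - 48)/2.0042 = 4.9895
df = 47, t-critical = ±2.012
Decision: reject H₀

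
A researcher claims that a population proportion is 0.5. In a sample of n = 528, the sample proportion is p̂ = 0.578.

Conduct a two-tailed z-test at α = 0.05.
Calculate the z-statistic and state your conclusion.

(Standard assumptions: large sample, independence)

H₀: p = 0.5, H₁: p ≠ 0.5
Standard error: SE = √(p₀(1-p₀)/n) = √(0.5×0.5/528) = 0.021760
z-statistic: z = (p̂ - p₀)/SE = (0.578 - 0.5)/0.021760 = 3.5846
Critical value: z_0.025 = ±1.960
p-value = 0.0003
Decision: reject H₀ at α = 0.05

Answer: z = 3.5846, reject H₀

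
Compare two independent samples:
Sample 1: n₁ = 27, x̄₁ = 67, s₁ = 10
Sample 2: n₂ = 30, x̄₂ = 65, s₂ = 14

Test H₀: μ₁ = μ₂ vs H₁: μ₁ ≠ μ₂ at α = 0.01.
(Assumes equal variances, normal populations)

Answer: t = 0.6143, fail to reject H₀

Derivation:
Pooled variance: s²_p = [26×10² + 29×14²]/(55) = 150.6182
s_p = 12.2727
SE = s_p×√(1/n₁ + 1/n₂) = 12.2727×√(1/27 + 1/30) = 3.2556
t = (x̄₁ - x̄₂)/SE = (67 - 65)/3.2556 = 0.6143
df = 55, t-critical = ±2.668
Decision: fail to reject H₀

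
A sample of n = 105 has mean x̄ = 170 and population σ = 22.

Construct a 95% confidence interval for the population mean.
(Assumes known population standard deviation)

Confidence level: 95%, α = 0.05
z_0.025 = 1.960
SE = σ/√n = 22/√105 = 2.1470
Margin of error = 1.960 × 2.1470 = 4.2081
CI: x̄ ± margin = 170 ± 4.2081
CI: (165.7919, 174.2081)

Answer: (165.7919, 174.2081)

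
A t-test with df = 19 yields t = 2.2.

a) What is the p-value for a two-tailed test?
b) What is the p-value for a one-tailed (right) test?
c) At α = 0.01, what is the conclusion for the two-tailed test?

Answer: a) 0.0404, b) 0.0202, c) fail to reject H₀

Derivation:
Using t-distribution with df = 19:
a) Two-tailed: p = 2×P(T > 2.2) = 0.0404
b) One-tailed: p = P(T > 2.2) = 0.0202
c) 0.0404 ≥ 0.01, fail to reject H₀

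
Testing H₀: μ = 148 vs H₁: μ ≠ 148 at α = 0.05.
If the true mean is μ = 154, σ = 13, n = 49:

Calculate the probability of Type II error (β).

Answer: β ≈ 0.1019

Derivation:
SE = σ/√n = 13/√49 = 1.8571
Critical values: μ₀ ± z_0.025×SE = 148 ± 1.960×1.8571
Acceptance region: (144.3601, 151.6399)
Under H₁ (μ = 154): z_high = (151.6399 - 154)/1.8571 = -1.2709, z_low = (144.3601 - 154)/1.8571 = -5.1908
β = P(not reject | H₁) = Φ(-1.2709) - Φ(-5.1908) ≈ 0.1019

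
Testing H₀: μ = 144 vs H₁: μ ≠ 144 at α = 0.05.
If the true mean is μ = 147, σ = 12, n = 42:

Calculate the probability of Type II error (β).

Answer: β ≈ 0.6328

Derivation:
SE = σ/√n = 12/√42 = 1.8516
Critical values: μ₀ ± z_0.025×SE = 144 ± 1.960×1.8516
Acceptance region: (140.3709, 147.6291)
Under H₁ (μ = 147): z_high = (147.6291 - 147)/1.8516 = 0.3398, z_low = (140.3709 - 147)/1.8516 = -3.5802
β = P(not reject | H₁) = Φ(0.3398) - Φ(-3.5802) ≈ 0.6328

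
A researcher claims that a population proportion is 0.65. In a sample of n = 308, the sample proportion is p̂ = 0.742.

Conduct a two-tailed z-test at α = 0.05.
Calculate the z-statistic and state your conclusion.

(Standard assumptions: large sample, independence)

H₀: p = 0.65, H₁: p ≠ 0.65
Standard error: SE = √(p₀(1-p₀)/n) = √(0.65×0.35/308) = 0.027178
z-statistic: z = (p̂ - p₀)/SE = (0.742 - 0.65)/0.027178 = 3.3851
Critical value: z_0.025 = ±1.960
p-value = 0.0007
Decision: reject H₀ at α = 0.05

Answer: z = 3.3851, reject H₀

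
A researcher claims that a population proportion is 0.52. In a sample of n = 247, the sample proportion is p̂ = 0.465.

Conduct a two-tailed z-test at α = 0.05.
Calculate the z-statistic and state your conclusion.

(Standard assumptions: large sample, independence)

H₀: p = 0.52, H₁: p ≠ 0.52
Standard error: SE = √(p₀(1-p₀)/n) = √(0.52×0.48/247) = 0.031789
z-statistic: z = (p̂ - p₀)/SE = (0.465 - 0.52)/0.031789 = -1.7302
Critical value: z_0.025 = ±1.960
p-value = 0.0836
Decision: fail to reject H₀ at α = 0.05

Answer: z = -1.7302, fail to reject H₀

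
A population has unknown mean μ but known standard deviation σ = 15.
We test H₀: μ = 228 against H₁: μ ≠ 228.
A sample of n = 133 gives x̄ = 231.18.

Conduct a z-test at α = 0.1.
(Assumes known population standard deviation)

Answer: z = 2.4448, reject H₀

Derivation:
Standard error: SE = σ/√n = 15/√133 = 1.3007
z-statistic: z = (x̄ - μ₀)/SE = (231.18 - 228)/1.3007 = 2.4448
Critical value: ±1.645
p-value = 0.0145
Decision: reject H₀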